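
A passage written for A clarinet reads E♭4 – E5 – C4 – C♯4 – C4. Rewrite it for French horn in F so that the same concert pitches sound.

First find concert pitch: the A clarinet sounds a minor third below written, so E♭4 E5 C4 C♯4 C4 sounds C4 C#5 A3 A#3 A3.
Then write for French horn in F: it sounds a perfect fifth below written, so the part must be a perfect fifth above concert.
C4 → G4
C#5 → G#5
A3 → E4
A#3 → E#4
A3 → E4

G4 G#5 E4 E#4 E4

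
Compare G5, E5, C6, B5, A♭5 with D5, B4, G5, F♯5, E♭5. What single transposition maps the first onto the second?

down a perfect fourth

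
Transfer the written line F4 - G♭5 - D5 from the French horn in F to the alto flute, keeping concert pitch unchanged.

First find concert pitch: the French horn in F sounds a perfect fifth below written, so F4 G♭5 D5 sounds Bb3 Cb5 G4.
Then write for alto flute: it sounds a perfect fourth below written, so the part must be a perfect fourth above concert.
Bb3 → Eb4
Cb5 → Fb5
G4 → C5

Eb4 Fb5 C5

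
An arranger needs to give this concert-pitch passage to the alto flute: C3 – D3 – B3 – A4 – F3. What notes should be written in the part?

F3 G3 E4 D5 Bb3

Written C4 sounds as G3 on the alto flute, so concert pitches are written a perfect fourth up.
C3 to F3
D3 to G3
B3 to E4
A4 to D5
F3 to Bb3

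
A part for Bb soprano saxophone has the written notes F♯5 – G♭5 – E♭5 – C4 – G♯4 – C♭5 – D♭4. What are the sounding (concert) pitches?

The Bb soprano saxophone sounds a major second below written, so transpose each written note down a major second.
F#5 → E5
Gb5 → Fb5
Eb5 → Db5
C4 → Bb3
G#4 → F#4
Cb5 → Bbb4
Db4 → Cb4

E5 Fb5 Db5 Bb3 F#4 Bbb4 Cb4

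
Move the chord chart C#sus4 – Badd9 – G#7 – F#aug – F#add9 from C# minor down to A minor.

Asus4 Gadd9 E7 Daug Dadd9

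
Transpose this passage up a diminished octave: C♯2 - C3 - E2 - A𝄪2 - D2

C3 Cb4 Eb3 A#3 Db3

C#2 -> C3
C3 -> Cb4
E2 -> Eb3
A##2 -> A#3
D2 -> Db3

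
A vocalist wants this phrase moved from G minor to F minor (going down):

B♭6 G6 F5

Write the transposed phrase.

From G down to F is a major second; apply that to each pitch.
Bb6 → Ab6
G6 → F6
F5 → Eb5

Ab6 F6 Eb5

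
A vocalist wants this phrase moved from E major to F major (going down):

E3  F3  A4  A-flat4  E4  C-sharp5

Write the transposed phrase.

F2 Gb2 Bb3 Bbb3 F3 D4

From E down to F is a major seventh; apply that to each pitch.
E3 -> F2
F3 -> Gb2
A4 -> Bb3
Ab4 -> Bbb3
E4 -> F3
C#5 -> D4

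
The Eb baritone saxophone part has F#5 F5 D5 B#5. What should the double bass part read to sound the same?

A4 Ab4 F4 D#5

First find concert pitch: the Eb baritone saxophone sounds a major thirteenth below written, so F#5 F5 D5 B#5 sounds A3 Ab3 F3 D#4.
Then write for double bass: it sounds a perfect octave below written, so the part must be a perfect octave above concert.
A3 → A4
Ab3 → Ab4
F3 → F4
D#4 → D#5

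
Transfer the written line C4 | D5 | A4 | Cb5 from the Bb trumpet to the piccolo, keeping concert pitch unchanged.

First find concert pitch: the Bb trumpet sounds a major second below written, so C4 D5 A4 Cb5 sounds Bb3 C5 G4 Bbb4.
Then write for piccolo: it sounds a perfect octave above written, so the part must be a perfect octave below concert.
Bb3 → Bb2
C5 → C4
G4 → G3
Bbb4 → Bbb3

Bb2 C4 G3 Bbb3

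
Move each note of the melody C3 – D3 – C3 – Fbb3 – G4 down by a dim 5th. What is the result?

F#2 G#2 F#2 Bbb2 C#4

C3 → F#2
D3 → G#2
C3 → F#2
Fbb3 → Bbb2
G4 → C#4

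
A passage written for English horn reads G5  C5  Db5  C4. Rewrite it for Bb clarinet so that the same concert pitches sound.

D5 G4 Ab4 G3

First find concert pitch: the English horn sounds a perfect fifth below written, so G5 C5 Db5 C4 sounds C5 F4 Gb4 F3.
Then write for Bb clarinet: it sounds a major second below written, so the part must be a major second above concert.
C5 → D5
F4 → G4
Gb4 → Ab4
F3 → G3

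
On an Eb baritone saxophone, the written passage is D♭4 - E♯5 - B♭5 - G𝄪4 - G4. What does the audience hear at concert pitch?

The Eb baritone saxophone sounds a major thirteenth below written, so transpose each written note down a major thirteenth.
Db4 -> Fb2
E#5 -> G#3
Bb5 -> Db4
G##4 -> B#2
G4 -> Bb2

Fb2 G#3 Db4 B#2 Bb2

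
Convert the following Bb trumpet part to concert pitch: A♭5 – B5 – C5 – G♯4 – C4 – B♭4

Gb5 A5 Bb4 F#4 Bb3 Ab4

The Bb trumpet sounds a major second below written, so transpose each written note down a major second.
Ab5 becomes Gb5
B5 becomes A5
C5 becomes Bb4
G#4 becomes F#4
C4 becomes Bb3
Bb4 becomes Ab4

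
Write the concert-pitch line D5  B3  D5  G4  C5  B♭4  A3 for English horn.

The English horn sounds a perfect fifth below written, so the written part must be a perfect fifth above concert — transpose each note up.
D5 → A5
B3 → F#4
D5 → A5
G4 → D5
C5 → G5
Bb4 → F5
A3 → E4

A5 F#4 A5 D5 G5 F5 E4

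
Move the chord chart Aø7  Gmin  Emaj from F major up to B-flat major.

F major up to B-flat major is a perfect fourth; each chord root moves by that interval while the quality stays the same.
Aø7: root A up a perfect fourth → D, giving Dø7.
Gmin: root G up a perfect fourth → C, giving Cmin.
Emaj: root E up a perfect fourth → A, giving Amaj.

Dø7 Cmin Amaj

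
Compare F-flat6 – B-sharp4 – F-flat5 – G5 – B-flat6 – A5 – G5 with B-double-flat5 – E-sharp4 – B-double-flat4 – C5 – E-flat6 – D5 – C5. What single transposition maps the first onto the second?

down a perfect fifth

Take the first pair: Fb6 → Bbb5. F to B spans 5 letter names, so the interval is some kind of fifth.
Bbb5 to Fb6 is 7 semitones, which makes it a perfect fifth; the second version is lower, so the direction is down.
Checking another pair — G5 → C5 — gives the same interval.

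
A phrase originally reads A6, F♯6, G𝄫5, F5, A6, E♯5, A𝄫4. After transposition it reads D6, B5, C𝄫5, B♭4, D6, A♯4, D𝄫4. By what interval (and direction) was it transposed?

down a perfect fifth

From A6 to D6 is 5 letter names — a fifth of some quality.
D6 to A6 is 7 semitones, which makes it a perfect fifth; the second version is lower, so the direction is down.
Checking another pair — Abb4 → Dbb4 — gives the same interval.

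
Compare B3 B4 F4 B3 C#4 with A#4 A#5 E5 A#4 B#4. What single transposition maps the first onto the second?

up a major seventh

From B3 to A#4 is 7 letter names — a seventh of some quality.
B3 to A#4 is 11 semitones, which makes it a major seventh; the second version is higher, so the direction is up.
Checking another pair — C#4 → B#4 — gives the same interval.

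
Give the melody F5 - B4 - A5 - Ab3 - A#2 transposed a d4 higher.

Bbb5 Eb5 Db6 Dbb4 D3

A diminished fourth up from F5 gives Bbb5.
A diminished fourth up from B4 gives Eb5.
A diminished fourth up from A5 gives Db6.
Ab3 up a diminished fourth is Dbb4.
A#2 up a diminished fourth is D3.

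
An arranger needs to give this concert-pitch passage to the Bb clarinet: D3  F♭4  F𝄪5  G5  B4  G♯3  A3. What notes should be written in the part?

Written C4 sounds as Bb3 on the Bb clarinet, so concert pitches are written a major second up.
D3 -> E3
Fb4 -> Gb4
F##5 -> G##5
G5 -> A5
B4 -> C#5
G#3 -> A#3
A3 -> B3

E3 Gb4 G##5 A5 C#5 A#3 B3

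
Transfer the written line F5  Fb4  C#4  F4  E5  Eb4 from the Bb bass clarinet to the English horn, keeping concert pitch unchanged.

Bb4 Bbb3 F#3 Bb3 A4 Ab3

First find concert pitch: the Bb bass clarinet sounds a major ninth below written, so F5 Fb4 C#4 F4 E5 Eb4 sounds Eb4 Ebb3 B2 Eb3 D4 Db3.
Then write for English horn: it sounds a perfect fifth below written, so the part must be a perfect fifth above concert.
Eb4 → Bb4
Ebb3 → Bbb3
B2 → F#3
Eb3 → Bb3
D4 → A4
Db3 → Ab3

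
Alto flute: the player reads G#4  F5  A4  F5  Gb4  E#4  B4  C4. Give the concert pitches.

D#4 C5 E4 C5 Db4 B#3 F#4 G3

Written C4 on the alto flute sounds as G3, a perfect fourth lower; apply that shift to every note.
G#4 becomes D#4
F5 becomes C5
A4 becomes E4
F5 becomes C5
Gb4 becomes Db4
E#4 becomes B#3
B4 becomes F#4
C4 becomes G3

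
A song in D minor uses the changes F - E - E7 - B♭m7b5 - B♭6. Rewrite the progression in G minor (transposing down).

Bb A A7 Ebm7b5 Eb6

D minor down to G minor is a perfect fifth; each chord root moves by that interval while the quality stays the same.
F: root F down a perfect fifth → Bb, giving Bb.
E: root E down a perfect fifth → A, giving A.
E7: root E down a perfect fifth → A, giving A7.
B♭m7b5: root B♭ down a perfect fifth → Eb, giving Ebm7b5.
B♭6: root B♭ down a perfect fifth → Eb, giving Eb6.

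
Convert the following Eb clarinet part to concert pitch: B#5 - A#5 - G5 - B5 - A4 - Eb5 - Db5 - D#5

Written C4 on the Eb clarinet sounds as Eb4, a minor third higher; apply that shift to every note.
B#5 → D#6
A#5 → C#6
G5 → Bb5
B5 → D6
A4 → C5
Eb5 → Gb5
Db5 → Fb5
D#5 → F#5

D#6 C#6 Bb5 D6 C5 Gb5 Fb5 F#5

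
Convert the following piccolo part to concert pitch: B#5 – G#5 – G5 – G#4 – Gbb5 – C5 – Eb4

Written C4 on the piccolo sounds as C5, a perfect octave higher; apply that shift to every note.
B#5 -> B#6
G#5 -> G#6
G5 -> G6
G#4 -> G#5
Gbb5 -> Gbb6
C5 -> C6
Eb4 -> Eb5

B#6 G#6 G6 G#5 Gbb6 C6 Eb5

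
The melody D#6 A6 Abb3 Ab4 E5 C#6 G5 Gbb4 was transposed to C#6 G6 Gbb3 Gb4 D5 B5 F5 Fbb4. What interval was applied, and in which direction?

down a major second

Take the first pair: D#6 → C#6. D to C spans 2 letter names, so the interval is some kind of second.
C#6 to D#6 is 2 semitones, which makes it a major second; the second version is lower, so the direction is down.
Checking another pair — Gbb4 → Fbb4 — gives the same interval.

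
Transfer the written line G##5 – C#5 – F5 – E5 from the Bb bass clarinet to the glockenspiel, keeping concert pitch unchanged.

F##2 B1 Eb2 D2

First find concert pitch: the Bb bass clarinet sounds a major ninth below written, so G##5 C#5 F5 E5 sounds F##4 B3 Eb4 D4.
Then write for glockenspiel: it sounds a perfect fifteenth above written, so the part must be a perfect fifteenth below concert.
F##4 → F##2
B3 → B1
Eb4 → Eb2
D4 → D2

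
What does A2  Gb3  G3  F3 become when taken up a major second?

B2 Ab3 A3 G3

A2 up a major second is B2.
Gb3: a second up reaches A, and 2 semitones makes it Ab3.
A major second up from G3 gives A3.
F3 up a major second is G3.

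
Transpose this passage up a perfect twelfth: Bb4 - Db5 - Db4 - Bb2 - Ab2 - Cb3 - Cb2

Bb4: a twelfth up reaches F, and 19 semitones makes it F6.
Db5: a twelfth up reaches A, and 19 semitones makes it Ab6.
Db4 up a perfect twelfth is Ab5.
Bb2 up a perfect twelfth is F4.
Ab2: a twelfth up reaches E, and 19 semitones makes it Eb4.
Cb3: a twelfth up reaches G, and 19 semitones makes it Gb4.
A perfect twelfth up from Cb2 gives Gb3.

F6 Ab6 Ab5 F4 Eb4 Gb4 Gb3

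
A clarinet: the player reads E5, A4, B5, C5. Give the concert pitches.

Written C4 on the A clarinet sounds as A3, a minor third lower; apply that shift to every note.
E5 -> C#5
A4 -> F#4
B5 -> G#5
C5 -> A4

C#5 F#4 G#5 A4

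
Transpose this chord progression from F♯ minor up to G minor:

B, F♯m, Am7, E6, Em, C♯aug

F♯ minor up to G minor is a minor second; each chord root moves by that interval while the quality stays the same.
B: root B up a minor second → C, giving C.
F♯m: root F♯ up a minor second → G, giving Gm.
Am7: root A up a minor second → Bb, giving Bbm7.
E6: root E up a minor second → F, giving F6.
Em: root E up a minor second → F, giving Fm.
C♯aug: root C♯ up a minor second → D, giving Daug.

C Gm Bbm7 F6 Fm Daug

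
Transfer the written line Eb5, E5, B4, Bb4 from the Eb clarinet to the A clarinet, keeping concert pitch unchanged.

Bbb5 Bb5 F5 Fb5

First find concert pitch: the Eb clarinet sounds a minor third above written, so Eb5 E5 B4 Bb4 sounds Gb5 G5 D5 Db5.
Then write for A clarinet: it sounds a minor third below written, so the part must be a minor third above concert.
Gb5 → Bbb5
G5 → Bb5
D5 → F5
Db5 → Fb5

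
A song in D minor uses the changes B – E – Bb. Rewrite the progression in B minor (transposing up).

D minor up to B minor is a major sixth; each chord root moves by that interval while the quality stays the same.
B: root B up a major sixth → G#, giving G#.
E: root E up a major sixth → C#, giving C#.
Bb: root Bb up a major sixth → G, giving G.

G# C# G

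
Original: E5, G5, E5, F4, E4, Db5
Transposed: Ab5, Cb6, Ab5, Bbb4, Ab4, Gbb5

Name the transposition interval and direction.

Take the first pair: E5 → Ab5. E to A spans 4 letter names, so the interval is some kind of fourth.
E5 to Ab5 is 4 semitones, which makes it a diminished fourth; the second version is higher, so the direction is up.
Checking another pair — Db5 → Gbb5 — gives the same interval.

up a diminished fourth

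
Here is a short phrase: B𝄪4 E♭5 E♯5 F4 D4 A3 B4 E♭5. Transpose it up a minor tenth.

D##6 Gb6 G#6 Ab5 F5 C5 D6 Gb6

B##4 up a minor tenth is D##6.
Eb5: a tenth up reaches G, and 15 semitones makes it Gb6.
E#5 up a minor tenth is G#6.
F4 up a minor tenth is Ab5.
A minor tenth up from D4 gives F5.
A3 up a minor tenth is C5.
B4: a tenth up reaches D, and 15 semitones makes it D6.
Eb5 up a minor tenth is Gb6.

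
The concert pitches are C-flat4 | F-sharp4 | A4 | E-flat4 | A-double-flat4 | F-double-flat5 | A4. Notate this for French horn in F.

Written C4 sounds as F3 on the French horn in F, so concert pitches are written a perfect fifth up.
Cb4 to Gb4
F#4 to C#5
A4 to E5
Eb4 to Bb4
Abb4 to Ebb5
Fbb5 to Cbb6
A4 to E5

Gb4 C#5 E5 Bb4 Ebb5 Cbb6 E5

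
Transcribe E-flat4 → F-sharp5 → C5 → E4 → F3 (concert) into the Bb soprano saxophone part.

F4 G#5 D5 F#4 G3

Written C4 sounds as Bb3 on the Bb soprano saxophone, so concert pitches are written a major second up.
Eb4 to F4
F#5 to G#5
C5 to D5
E4 to F#4
F3 to G3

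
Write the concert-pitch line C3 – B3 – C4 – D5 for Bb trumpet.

The Bb trumpet sounds a major second below written, so the written part must be a major second above concert — transpose each note up.
C3 to D3
B3 to C#4
C4 to D4
D5 to E5

D3 C#4 D4 E5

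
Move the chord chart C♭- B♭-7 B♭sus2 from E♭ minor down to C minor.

Ab- G-7 Gsus2

E♭ minor down to C minor is a minor third; each chord root moves by that interval while the quality stays the same.
C♭-: root C♭ down a minor third → Ab, giving Ab-.
B♭-7: root B♭ down a minor third → G, giving G-7.
B♭sus2: root B♭ down a minor third → G, giving Gsus2.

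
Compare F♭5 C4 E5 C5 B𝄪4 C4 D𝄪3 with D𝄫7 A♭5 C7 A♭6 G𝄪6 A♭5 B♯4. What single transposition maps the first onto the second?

Take the first pair: Fb5 → Dbb7. F to D spans 13 letter names, so the interval is some kind of thirteenth.
Fb5 to Dbb7 is 20 semitones, which makes it a minor thirteenth; the second version is higher, so the direction is up.
Checking another pair — D##3 → B#4 — gives the same interval.

up a minor thirteenth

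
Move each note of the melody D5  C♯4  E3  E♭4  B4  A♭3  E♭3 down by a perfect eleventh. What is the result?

A3 G#2 B1 Bb2 F#3 Eb2 Bb1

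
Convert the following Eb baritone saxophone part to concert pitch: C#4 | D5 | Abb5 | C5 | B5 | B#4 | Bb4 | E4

E2 F3 Cbb4 Eb3 D4 D#3 Db3 G2

The Eb baritone saxophone sounds a major thirteenth below written, so transpose each written note down a major thirteenth.
C#4 becomes E2
D5 becomes F3
Abb5 becomes Cbb4
C5 becomes Eb3
B5 becomes D4
B#4 becomes D#3
Bb4 becomes Db3
E4 becomes G2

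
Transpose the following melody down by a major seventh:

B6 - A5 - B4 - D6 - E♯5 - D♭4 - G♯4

C6 Bb4 C4 Eb5 F#4 Ebb3 A3

B6 becomes C6
A5 becomes Bb4
B4 becomes C4
D6 becomes Eb5
E#5 becomes F#4
Db4 becomes Ebb3
G#4 becomes A3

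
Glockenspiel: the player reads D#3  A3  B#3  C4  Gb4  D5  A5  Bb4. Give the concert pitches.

D#5 A5 B#5 C6 Gb6 D7 A7 Bb6

The glockenspiel sounds a perfect fifteenth above written, so transpose each written note up a perfect fifteenth.
D#3 -> D#5
A3 -> A5
B#3 -> B#5
C4 -> C6
Gb4 -> Gb6
D5 -> D7
A5 -> A7
Bb4 -> Bb6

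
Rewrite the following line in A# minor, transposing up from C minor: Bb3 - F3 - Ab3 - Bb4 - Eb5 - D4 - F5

From C up to A# is an augmented sixth; apply that to each pitch.
Bb3 -> G#4
F3 -> D#4
Ab3 -> F#4
Bb4 -> G#5
Eb5 -> C#6
D4 -> B#4
F5 -> D#6

G#4 D#4 F#4 G#5 C#6 B#4 D#6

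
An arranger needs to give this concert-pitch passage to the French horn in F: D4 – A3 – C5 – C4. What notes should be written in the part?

The French horn in F sounds a perfect fifth below written, so the written part must be a perfect fifth above concert — transpose each note up.
D4 becomes A4
A3 becomes E4
C5 becomes G5
C4 becomes G4

A4 E4 G5 G4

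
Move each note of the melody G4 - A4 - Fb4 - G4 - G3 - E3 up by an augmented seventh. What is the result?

F##5 G##5 E5 F##5 F##4 D##4

G4 -> F##5
A4 -> G##5
Fb4 -> E5
G4 -> F##5
G3 -> F##4
E3 -> D##4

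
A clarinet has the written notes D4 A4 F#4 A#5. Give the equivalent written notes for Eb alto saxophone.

G#4 D#5 B#4 D##6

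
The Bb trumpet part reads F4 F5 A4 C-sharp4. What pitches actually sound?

Written C4 on the Bb trumpet sounds as Bb3, a major second lower; apply that shift to every note.
F4 → Eb4
F5 → Eb5
A4 → G4
C#4 → B3

Eb4 Eb5 G4 B3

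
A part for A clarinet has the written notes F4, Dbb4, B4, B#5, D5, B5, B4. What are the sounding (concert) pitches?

The A clarinet sounds a minor third below written, so transpose each written note down a minor third.
F4 gives D4
Dbb4 gives Bbb3
B4 gives G#4
B#5 gives G##5
D5 gives B4
B5 gives G#5
B4 gives G#4

D4 Bbb3 G#4 G##5 B4 G#5 G#4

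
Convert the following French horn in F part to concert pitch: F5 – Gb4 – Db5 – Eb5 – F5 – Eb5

Bb4 Cb4 Gb4 Ab4 Bb4 Ab4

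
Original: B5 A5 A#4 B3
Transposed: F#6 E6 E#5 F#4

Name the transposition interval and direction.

Take the first pair: B5 → F#6. B to F spans 5 letter names, so the interval is some kind of fifth.
B5 to F#6 is 7 semitones, which makes it a perfect fifth; the second version is higher, so the direction is up.
Checking another pair — B3 → F#4 — gives the same interval.

up a perfect fifth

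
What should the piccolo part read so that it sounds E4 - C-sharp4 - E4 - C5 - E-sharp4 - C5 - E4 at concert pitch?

Written C4 sounds as C5 on the piccolo, so concert pitches are written a perfect octave down.
E4 → E3
C#4 → C#3
E4 → E3
C5 → C4
E#4 → E#3
C5 → C4
E4 → E3

E3 C#3 E3 C4 E#3 C4 E3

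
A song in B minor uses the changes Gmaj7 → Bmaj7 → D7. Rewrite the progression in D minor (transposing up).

Bbmaj7 Dmaj7 F7

B minor up to D minor is a minor third; each chord root moves by that interval while the quality stays the same.
Gmaj7: root G up a minor third → Bb, giving Bbmaj7.
Bmaj7: root B up a minor third → D, giving Dmaj7.
D7: root D up a minor third → F, giving F7.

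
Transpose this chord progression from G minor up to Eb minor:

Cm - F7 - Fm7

G minor up to Eb minor is a minor sixth; each chord root moves by that interval while the quality stays the same.
Cm: root C up a minor sixth → Ab, giving Abm.
F7: root F up a minor sixth → Db, giving Db7.
Fm7: root F up a minor sixth → Db, giving Dbm7.

Abm Db7 Dbm7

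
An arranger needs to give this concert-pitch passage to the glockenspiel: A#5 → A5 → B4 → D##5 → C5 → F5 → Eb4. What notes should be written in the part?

A#3 A3 B2 D##3 C3 F3 Eb2

The glockenspiel sounds a perfect fifteenth above written, so the written part must be a perfect fifteenth below concert — transpose each note down.
A#5 to A#3
A5 to A3
B4 to B2
D##5 to D##3
C5 to C3
F5 to F3
Eb4 to Eb2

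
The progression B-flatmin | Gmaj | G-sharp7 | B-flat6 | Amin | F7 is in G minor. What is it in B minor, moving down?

Dmin Bmaj B#7 D6 C#min A7

G minor down to B minor is a minor sixth; each chord root moves by that interval while the quality stays the same.
B-flatmin: root B-flat down a minor sixth → D, giving Dmin.
Gmaj: root G down a minor sixth → B, giving Bmaj.
G-sharp7: root G-sharp down a minor sixth → B#, giving B#7.
B-flat6: root B-flat down a minor sixth → D, giving D6.
Amin: root A down a minor sixth → C#, giving C#min.
F7: root F down a minor sixth → A, giving A7.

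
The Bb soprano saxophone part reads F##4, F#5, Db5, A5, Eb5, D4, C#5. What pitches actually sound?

E#4 E5 Cb5 G5 Db5 C4 B4

Written C4 on the Bb soprano saxophone sounds as Bb3, a major second lower; apply that shift to every note.
F##4 → E#4
F#5 → E5
Db5 → Cb5
A5 → G5
Eb5 → Db5
D4 → C4
C#5 → B4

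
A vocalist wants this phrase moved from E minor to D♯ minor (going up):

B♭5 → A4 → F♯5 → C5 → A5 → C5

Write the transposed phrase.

A6 G#5 E#6 B5 G#6 B5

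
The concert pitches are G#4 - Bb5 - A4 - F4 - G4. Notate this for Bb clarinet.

A#4 C6 B4 G4 A4

The Bb clarinet sounds a major second below written, so the written part must be a major second above concert — transpose each note up.
G#4 -> A#4
Bb5 -> C6
A4 -> B4
F4 -> G4
G4 -> A4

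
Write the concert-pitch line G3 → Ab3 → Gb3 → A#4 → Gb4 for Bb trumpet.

The Bb trumpet sounds a major second below written, so the written part must be a major second above concert — transpose each note up.
G3 becomes A3
Ab3 becomes Bb3
Gb3 becomes Ab3
A#4 becomes B#4
Gb4 becomes Ab4

A3 Bb3 Ab3 B#4 Ab4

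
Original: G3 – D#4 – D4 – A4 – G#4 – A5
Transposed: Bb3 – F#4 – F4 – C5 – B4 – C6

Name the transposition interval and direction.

up a minor third

From G3 to Bb3 is 3 letter names — a third of some quality.
G3 to Bb3 is 3 semitones, which makes it a minor third; the second version is higher, so the direction is up.
Checking another pair — A5 → C6 — gives the same interval.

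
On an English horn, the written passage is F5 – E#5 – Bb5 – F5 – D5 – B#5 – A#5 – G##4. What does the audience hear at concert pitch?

Bb4 A#4 Eb5 Bb4 G4 E#5 D#5 C##4

Written C4 on the English horn sounds as F3, a perfect fifth lower; apply that shift to every note.
F5 → Bb4
E#5 → A#4
Bb5 → Eb5
F5 → Bb4
D5 → G4
B#5 → E#5
A#5 → D#5
G##4 → C##4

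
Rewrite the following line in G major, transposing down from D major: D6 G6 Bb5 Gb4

D major to G major down is a perfect fifth, so every note moves down by that interval.
D6 → G5
G6 → C6
Bb5 → Eb5
Gb4 → Cb4

G5 C6 Eb5 Cb4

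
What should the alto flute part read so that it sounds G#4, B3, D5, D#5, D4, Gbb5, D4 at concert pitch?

C#5 E4 G5 G#5 G4 Cbb6 G4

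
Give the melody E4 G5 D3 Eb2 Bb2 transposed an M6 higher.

A major sixth up from E4 gives C#5.
G5 up a major sixth is E6.
D3 up a major sixth is B3.
Eb2 up a major sixth is C3.
Bb2: a sixth up reaches G, and 9 semitones makes it G3.

C#5 E6 B3 C3 G3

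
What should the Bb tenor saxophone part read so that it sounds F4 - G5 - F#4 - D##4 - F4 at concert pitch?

G5 A6 G#5 E##5 G5

The Bb tenor saxophone sounds a major ninth below written, so the written part must be a major ninth above concert — transpose each note up.
F4 to G5
G5 to A6
F#4 to G#5
D##4 to E##5
F4 to G5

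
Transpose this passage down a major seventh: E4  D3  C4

F3 Eb2 Db3

A major seventh down from E4 gives F3.
D3: a seventh down reaches E, and 11 semitones makes it Eb2.
C4 down a major seventh is Db3.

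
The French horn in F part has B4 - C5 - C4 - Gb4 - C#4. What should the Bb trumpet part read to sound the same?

F#4 G4 G3 Db4 G#3

First find concert pitch: the French horn in F sounds a perfect fifth below written, so B4 C5 C4 Gb4 C#4 sounds E4 F4 F3 Cb4 F#3.
Then write for Bb trumpet: it sounds a major second below written, so the part must be a major second above concert.
E4 → F#4
F4 → G4
F3 → G3
Cb4 → Db4
F#3 → G#3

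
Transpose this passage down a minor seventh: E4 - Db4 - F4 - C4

E4 down a minor seventh is F#3.
Db4 down a minor seventh is Eb3.
A minor seventh down from F4 gives G3.
C4 down a minor seventh is D3.

F#3 Eb3 G3 D3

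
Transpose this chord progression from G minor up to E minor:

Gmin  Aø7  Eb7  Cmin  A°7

G minor up to E minor is a major sixth; each chord root moves by that interval while the quality stays the same.
Gmin: root G up a major sixth → E, giving Emin.
Aø7: root A up a major sixth → F#, giving F#ø7.
Eb7: root Eb up a major sixth → C, giving C7.
Cmin: root C up a major sixth → A, giving Amin.
A°7: root A up a major sixth → F#, giving F#°7.

Emin F#ø7 C7 Amin F#°7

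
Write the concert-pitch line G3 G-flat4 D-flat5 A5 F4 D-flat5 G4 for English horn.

Written C4 sounds as F3 on the English horn, so concert pitches are written a perfect fifth up.
G3 -> D4
Gb4 -> Db5
Db5 -> Ab5
A5 -> E6
F4 -> C5
Db5 -> Ab5
G4 -> D5

D4 Db5 Ab5 E6 C5 Ab5 D5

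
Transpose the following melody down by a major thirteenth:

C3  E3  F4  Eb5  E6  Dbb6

Eb1 G1 Ab2 Gb3 G4 Fbb4

C3 → Eb1
E3 → G1
F4 → Ab2
Eb5 → Gb3
E6 → G4
Dbb6 → Fbb4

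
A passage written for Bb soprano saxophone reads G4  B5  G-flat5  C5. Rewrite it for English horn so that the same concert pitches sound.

First find concert pitch: the Bb soprano saxophone sounds a major second below written, so G4 B5 G-flat5 C5 sounds F4 A5 Fb5 Bb4.
Then write for English horn: it sounds a perfect fifth below written, so the part must be a perfect fifth above concert.
F4 → C5
A5 → E6
Fb5 → Cb6
Bb4 → F5

C5 E6 Cb6 F5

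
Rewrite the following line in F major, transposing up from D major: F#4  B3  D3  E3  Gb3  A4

A4 D4 F3 G3 Bbb3 C5

D major to F major up is a minor third, so every note moves up by that interval.
F#4 → A4
B3 → D4
D3 → F3
E3 → G3
Gb3 → Bbb3
A4 → C5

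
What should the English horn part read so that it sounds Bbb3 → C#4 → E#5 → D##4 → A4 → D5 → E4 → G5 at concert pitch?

The English horn sounds a perfect fifth below written, so the written part must be a perfect fifth above concert — transpose each note up.
Bbb3 gives Fb4
C#4 gives G#4
E#5 gives B#5
D##4 gives A##4
A4 gives E5
D5 gives A5
E4 gives B4
G5 gives D6

Fb4 G#4 B#5 A##4 E5 A5 B4 D6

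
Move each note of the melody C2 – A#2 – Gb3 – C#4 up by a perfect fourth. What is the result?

F2 D#3 Cb4 F#4

C2 becomes F2
A#2 becomes D#3
Gb3 becomes Cb4
C#4 becomes F#4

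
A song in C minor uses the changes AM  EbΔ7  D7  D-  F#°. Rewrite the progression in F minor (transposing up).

DM AbΔ7 G7 G- B°

C minor up to F minor is a perfect fourth; each chord root moves by that interval while the quality stays the same.
AM: root A up a perfect fourth → D, giving DM.
EbΔ7: root Eb up a perfect fourth → Ab, giving AbΔ7.
D7: root D up a perfect fourth → G, giving G7.
D-: root D up a perfect fourth → G, giving G-.
F#°: root F# up a perfect fourth → B, giving B°.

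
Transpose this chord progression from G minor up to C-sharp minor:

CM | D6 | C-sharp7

F#M G#6 F##7

G minor up to C-sharp minor is an augmented fourth; each chord root moves by that interval while the quality stays the same.
CM: root C up an augmented fourth → F#, giving F#M.
D6: root D up an augmented fourth → G#, giving G#6.
C-sharp7: root C-sharp up an augmented fourth → F##, giving F##7.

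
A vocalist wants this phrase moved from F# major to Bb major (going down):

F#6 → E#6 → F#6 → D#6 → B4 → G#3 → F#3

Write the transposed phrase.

Bb5 A5 Bb5 G5 Eb4 C3 Bb2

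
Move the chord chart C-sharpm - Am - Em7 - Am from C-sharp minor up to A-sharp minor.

A#m F#m C#m7 F#m

C-sharp minor up to A-sharp minor is a major sixth; each chord root moves by that interval while the quality stays the same.
C-sharpm: root C-sharp up a major sixth → A#, giving A#m.
Am: root A up a major sixth → F#, giving F#m.
Em7: root E up a major sixth → C#, giving C#m7.
Am: root A up a major sixth → F#, giving F#m.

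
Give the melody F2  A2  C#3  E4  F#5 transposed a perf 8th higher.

F3 A3 C#4 E5 F#6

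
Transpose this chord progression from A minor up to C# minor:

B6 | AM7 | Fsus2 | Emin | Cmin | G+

D#6 C#M7 Asus2 G#min Emin B+

A minor up to C# minor is a major third; each chord root moves by that interval while the quality stays the same.
B6: root B up a major third → D#, giving D#6.
AM7: root A up a major third → C#, giving C#M7.
Fsus2: root F up a major third → A, giving Asus2.
Emin: root E up a major third → G#, giving G#min.
Cmin: root C up a major third → E, giving Emin.
G+: root G up a major third → B, giving B+.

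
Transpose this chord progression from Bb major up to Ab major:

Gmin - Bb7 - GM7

Fmin Ab7 FM7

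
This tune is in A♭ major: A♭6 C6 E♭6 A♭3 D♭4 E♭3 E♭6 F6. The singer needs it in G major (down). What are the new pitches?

A♭ major to G major down is a minor second, so every note moves down by that interval.
Ab6 becomes G6
C6 becomes B5
Eb6 becomes D6
Ab3 becomes G3
Db4 becomes C4
Eb3 becomes D3
Eb6 becomes D6
F6 becomes E6

G6 B5 D6 G3 C4 D3 D6 E6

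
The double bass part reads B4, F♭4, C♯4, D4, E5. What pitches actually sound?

The double bass sounds a perfect octave below written, so transpose each written note down a perfect octave.
B4 → B3
Fb4 → Fb3
C#4 → C#3
D4 → D3
E5 → E4

B3 Fb3 C#3 D3 E4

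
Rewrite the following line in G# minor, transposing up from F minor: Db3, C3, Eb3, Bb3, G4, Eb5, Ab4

F minor to G# minor up is an augmented second, so every note moves up by that interval.
Db3 → E3
C3 → D#3
Eb3 → F#3
Bb3 → C#4
G4 → A#4
Eb5 → F#5
Ab4 → B4

E3 D#3 F#3 C#4 A#4 F#5 B4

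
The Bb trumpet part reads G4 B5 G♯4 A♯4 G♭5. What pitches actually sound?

F4 A5 F#4 G#4 Fb5

Written C4 on the Bb trumpet sounds as Bb3, a major second lower; apply that shift to every note.
G4 -> F4
B5 -> A5
G#4 -> F#4
A#4 -> G#4
Gb5 -> Fb5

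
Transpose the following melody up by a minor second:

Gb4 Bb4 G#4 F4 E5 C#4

Gb4: a second up reaches A, and 1 semitone makes it Abb4.
Bb4 up a minor second is Cb5.
G#4 up a minor second is A4.
F4 up a minor second is Gb4.
E5: a second up reaches F, and 1 semitone makes it F5.
C#4: a second up reaches D, and 1 semitone makes it D4.

Abb4 Cb5 A4 Gb4 F5 D4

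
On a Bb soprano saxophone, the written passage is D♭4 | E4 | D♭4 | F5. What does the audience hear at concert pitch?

Cb4 D4 Cb4 Eb5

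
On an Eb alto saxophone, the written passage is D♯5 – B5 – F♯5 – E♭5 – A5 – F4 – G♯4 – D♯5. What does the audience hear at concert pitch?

F#4 D5 A4 Gb4 C5 Ab3 B3 F#4

The Eb alto saxophone sounds a major sixth below written, so transpose each written note down a major sixth.
D#5 → F#4
B5 → D5
F#5 → A4
Eb5 → Gb4
A5 → C5
F4 → Ab3
G#4 → B3
D#5 → F#4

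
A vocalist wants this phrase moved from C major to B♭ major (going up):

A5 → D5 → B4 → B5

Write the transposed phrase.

G6 C6 A5 A6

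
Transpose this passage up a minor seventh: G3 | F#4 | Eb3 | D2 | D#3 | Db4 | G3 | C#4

G3: a seventh up reaches F, and 10 semitones makes it F4.
A minor seventh up from F#4 gives E5.
A minor seventh up from Eb3 gives Db4.
D2 up a minor seventh is C3.
D#3 up a minor seventh is C#4.
Db4 up a minor seventh is Cb5.
G3 up a minor seventh is F4.
A minor seventh up from C#4 gives B4.

F4 E5 Db4 C3 C#4 Cb5 F4 B4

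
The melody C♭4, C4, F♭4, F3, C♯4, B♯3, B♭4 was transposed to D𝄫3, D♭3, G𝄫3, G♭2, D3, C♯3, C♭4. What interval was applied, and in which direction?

Take the first pair: Cb4 → Dbb3. C to D spans 7 letter names, so the interval is some kind of seventh.
Dbb3 to Cb4 is 11 semitones, which makes it a major seventh; the second version is lower, so the direction is down.
Checking another pair — Bb4 → Cb4 — gives the same interval.

down a major seventh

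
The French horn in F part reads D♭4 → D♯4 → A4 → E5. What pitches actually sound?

Gb3 G#3 D4 A4

Written C4 on the French horn in F sounds as F3, a perfect fifth lower; apply that shift to every note.
Db4 becomes Gb3
D#4 becomes G#3
A4 becomes D4
E5 becomes A4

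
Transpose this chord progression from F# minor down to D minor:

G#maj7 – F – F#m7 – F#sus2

Emaj7 Db Dm7 Dsus2

F# minor down to D minor is a major third; each chord root moves by that interval while the quality stays the same.
G#maj7: root G# down a major third → E, giving Emaj7.
F: root F down a major third → Db, giving Db.
F#m7: root F# down a major third → D, giving Dm7.
F#sus2: root F# down a major third → D, giving Dsus2.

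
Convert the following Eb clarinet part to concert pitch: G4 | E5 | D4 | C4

Written C4 on the Eb clarinet sounds as Eb4, a minor third higher; apply that shift to every note.
G4 becomes Bb4
E5 becomes G5
D4 becomes F4
C4 becomes Eb4

Bb4 G5 F4 Eb4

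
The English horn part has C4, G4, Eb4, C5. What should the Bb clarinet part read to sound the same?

G3 D4 Bb3 G4

First find concert pitch: the English horn sounds a perfect fifth below written, so C4 G4 Eb4 C5 sounds F3 C4 Ab3 F4.
Then write for Bb clarinet: it sounds a major second below written, so the part must be a major second above concert.
F3 → G3
C4 → D4
Ab3 → Bb3
F4 → G4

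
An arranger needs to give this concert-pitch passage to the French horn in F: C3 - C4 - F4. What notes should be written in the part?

Written C4 sounds as F3 on the French horn in F, so concert pitches are written a perfect fifth up.
C3 -> G3
C4 -> G4
F4 -> C5

G3 G4 C5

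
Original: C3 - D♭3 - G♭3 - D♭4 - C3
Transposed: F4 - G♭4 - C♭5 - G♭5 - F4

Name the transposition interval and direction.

Take the first pair: C3 → F4. C to F spans 11 letter names, so the interval is some kind of eleventh.
C3 to F4 is 17 semitones, which makes it a perfect eleventh; the second version is higher, so the direction is up.
Checking another pair — C3 → F4 — gives the same interval.

up a perfect eleventh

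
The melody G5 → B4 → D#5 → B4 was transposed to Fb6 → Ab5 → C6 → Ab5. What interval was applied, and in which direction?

From G5 to Fb6 is 7 letter names — a seventh of some quality.
G5 to Fb6 is 9 semitones, which makes it a diminished seventh; the second version is higher, so the direction is up.
Checking another pair — B4 → Ab5 — gives the same interval.

up a diminished seventh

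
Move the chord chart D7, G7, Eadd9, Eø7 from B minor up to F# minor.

B minor up to F# minor is a perfect fifth; each chord root moves by that interval while the quality stays the same.
D7: root D up a perfect fifth → A, giving A7.
G7: root G up a perfect fifth → D, giving D7.
Eadd9: root E up a perfect fifth → B, giving Badd9.
Eø7: root E up a perfect fifth → B, giving Bø7.

A7 D7 Badd9 Bø7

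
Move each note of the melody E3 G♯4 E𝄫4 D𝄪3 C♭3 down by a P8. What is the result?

E2 G#3 Ebb3 D##2 Cb2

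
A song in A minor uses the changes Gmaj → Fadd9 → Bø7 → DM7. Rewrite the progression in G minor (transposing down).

Fmaj Ebadd9 Aø7 CM7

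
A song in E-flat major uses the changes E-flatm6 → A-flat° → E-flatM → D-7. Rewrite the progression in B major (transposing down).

E-flat major down to B major is a diminished fourth; each chord root moves by that interval while the quality stays the same.
E-flatm6: root E-flat down a diminished fourth → B, giving Bm6.
A-flat°: root A-flat down a diminished fourth → E, giving E°.
E-flatM: root E-flat down a diminished fourth → B, giving BM.
D-7: root D down a diminished fourth → A#, giving A#-7.

Bm6 E° BM A#-7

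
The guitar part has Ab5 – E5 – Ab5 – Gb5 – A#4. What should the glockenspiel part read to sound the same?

First find concert pitch: the guitar sounds a perfect octave below written, so Ab5 E5 Ab5 Gb5 A#4 sounds Ab4 E4 Ab4 Gb4 A#3.
Then write for glockenspiel: it sounds a perfect fifteenth above written, so the part must be a perfect fifteenth below concert.
Ab4 → Ab2
E4 → E2
Ab4 → Ab2
Gb4 → Gb2
A#3 → A#1

Ab2 E2 Ab2 Gb2 A#1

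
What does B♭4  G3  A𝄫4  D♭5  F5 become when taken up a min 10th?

Db6 Bb4 Cbb6 Fb6 Ab6

Bb4 becomes Db6
G3 becomes Bb4
Abb4 becomes Cbb6
Db5 becomes Fb6
F5 becomes Ab6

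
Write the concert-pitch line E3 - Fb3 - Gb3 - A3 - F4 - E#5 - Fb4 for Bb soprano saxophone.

The Bb soprano saxophone sounds a major second below written, so the written part must be a major second above concert — transpose each note up.
E3 -> F#3
Fb3 -> Gb3
Gb3 -> Ab3
A3 -> B3
F4 -> G4
E#5 -> F##5
Fb4 -> Gb4

F#3 Gb3 Ab3 B3 G4 F##5 Gb4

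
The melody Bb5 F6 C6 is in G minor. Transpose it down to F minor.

Ab5 Eb6 Bb5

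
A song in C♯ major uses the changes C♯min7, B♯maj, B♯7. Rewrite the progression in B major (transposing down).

Bmin7 A#maj A#7

C♯ major down to B major is a major second; each chord root moves by that interval while the quality stays the same.
C♯min7: root C♯ down a major second → B, giving Bmin7.
B♯maj: root B♯ down a major second → A#, giving A#maj.
B♯7: root B♯ down a major second → A#, giving A#7.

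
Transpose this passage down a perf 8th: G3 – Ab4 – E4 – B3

G3 -> G2
Ab4 -> Ab3
E4 -> E3
B3 -> B2

G2 Ab3 E3 B2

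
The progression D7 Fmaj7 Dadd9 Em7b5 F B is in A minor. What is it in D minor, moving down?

A minor down to D minor is a perfect fifth; each chord root moves by that interval while the quality stays the same.
D7: root D down a perfect fifth → G, giving G7.
Fmaj7: root F down a perfect fifth → Bb, giving Bbmaj7.
Dadd9: root D down a perfect fifth → G, giving Gadd9.
Em7b5: root E down a perfect fifth → A, giving Am7b5.
F: root F down a perfect fifth → Bb, giving Bb.
B: root B down a perfect fifth → E, giving E.

G7 Bbmaj7 Gadd9 Am7b5 Bb E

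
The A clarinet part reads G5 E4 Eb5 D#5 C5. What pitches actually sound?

Written C4 on the A clarinet sounds as A3, a minor third lower; apply that shift to every note.
G5 becomes E5
E4 becomes C#4
Eb5 becomes C5
D#5 becomes B#4
C5 becomes A4

E5 C#4 C5 B#4 A4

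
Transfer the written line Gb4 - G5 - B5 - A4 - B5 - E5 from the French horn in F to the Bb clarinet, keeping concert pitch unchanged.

Db4 D5 F#5 E4 F#5 B4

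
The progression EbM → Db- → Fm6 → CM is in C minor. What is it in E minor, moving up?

C minor up to E minor is a major third; each chord root moves by that interval while the quality stays the same.
EbM: root Eb up a major third → G, giving GM.
Db-: root Db up a major third → F, giving F-.
Fm6: root F up a major third → A, giving Am6.
CM: root C up a major third → E, giving EM.

GM F- Am6 EM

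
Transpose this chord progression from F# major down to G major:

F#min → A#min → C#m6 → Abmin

Gmin Bmin Dm6 Bbbmin

F# major down to G major is a major seventh; each chord root moves by that interval while the quality stays the same.
F#min: root F# down a major seventh → G, giving Gmin.
A#min: root A# down a major seventh → B, giving Bmin.
C#m6: root C# down a major seventh → D, giving Dm6.
Abmin: root Ab down a major seventh → Bbb, giving Bbbmin.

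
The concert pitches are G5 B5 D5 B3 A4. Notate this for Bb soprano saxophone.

A5 C#6 E5 C#4 B4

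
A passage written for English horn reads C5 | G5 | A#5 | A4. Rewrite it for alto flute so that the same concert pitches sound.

Bb4 F5 G#5 G4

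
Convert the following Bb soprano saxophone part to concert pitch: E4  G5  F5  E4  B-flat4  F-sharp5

D4 F5 Eb5 D4 Ab4 E5

The Bb soprano saxophone sounds a major second below written, so transpose each written note down a major second.
E4 -> D4
G5 -> F5
F5 -> Eb5
E4 -> D4
Bb4 -> Ab4
F#5 -> E5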